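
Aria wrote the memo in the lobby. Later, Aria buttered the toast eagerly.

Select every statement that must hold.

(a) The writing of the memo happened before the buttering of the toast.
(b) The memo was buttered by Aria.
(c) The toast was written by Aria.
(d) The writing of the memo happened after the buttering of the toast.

(a)

(a) Entailed — the narrative places the writing before the buttering.
(b) Not entailed — Aria buttered the toast, not the memo; the memo belongs to the writing event.
(c) Not entailed — Aria wrote the memo, not the toast; the toast belongs to the buttering event.
(d) Not entailed — the narrative places the writing before the buttering, not after.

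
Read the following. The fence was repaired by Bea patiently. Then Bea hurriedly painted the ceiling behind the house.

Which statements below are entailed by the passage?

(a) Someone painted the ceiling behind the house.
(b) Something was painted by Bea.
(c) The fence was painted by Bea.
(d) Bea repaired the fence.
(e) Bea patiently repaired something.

(a), (b), (d), (e)

(a) Entailed — this follows by dropping conjuncts from the painting event's description.
(b) Entailed — this follows by dropping conjuncts from the painting event's description.
(c) Not entailed — Bea painted the ceiling, not the fence; the fence belongs to the repairing event.
(d) Entailed — every conjunct here is already in the original repairing event.
(e) Entailed — every conjunct here is already in the original repairing event.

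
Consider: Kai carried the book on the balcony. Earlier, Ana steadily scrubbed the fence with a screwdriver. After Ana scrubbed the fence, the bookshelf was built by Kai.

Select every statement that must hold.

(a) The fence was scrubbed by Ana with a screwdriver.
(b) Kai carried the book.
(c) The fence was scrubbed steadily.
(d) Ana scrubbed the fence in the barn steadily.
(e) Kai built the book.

(a) Entailed — every conjunct here is already in the original scrubbing event.
(b) Entailed — every conjunct here is already in the original carrying event.
(c) Entailed — dropping 'with a screwdriver' and generalizing the agent leaves a sub-description the original still satisfies.
(d) Not entailed — 'in the barn' adds information not in the original event.
(e) Not entailed — Kai built the bookshelf, not the book; the book belongs to the carrying event.

(a), (b), (c)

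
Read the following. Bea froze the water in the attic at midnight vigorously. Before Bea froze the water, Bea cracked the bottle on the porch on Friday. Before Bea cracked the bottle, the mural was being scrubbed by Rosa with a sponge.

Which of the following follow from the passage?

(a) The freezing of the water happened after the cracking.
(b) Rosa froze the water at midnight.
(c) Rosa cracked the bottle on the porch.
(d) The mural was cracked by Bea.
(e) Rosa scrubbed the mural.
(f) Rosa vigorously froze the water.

(a), (e)

(a) Entailed — the narrative places the cracking before the freezing.
(b) Not entailed — the passage has Bea freezing the water, not Rosa.
(c) Not entailed — the passage has Bea cracking the bottle, not Rosa.
(d) Not entailed — Bea cracked the bottle, not the mural; the mural belongs to the scrubbing event.
(e) Entailed — 'scrub' is an activity; 'was scrubbing' entails that some scrubbing happened, so 'scrubbed' holds.
(f) Not entailed — the passage has Bea freezing the water, not Rosa.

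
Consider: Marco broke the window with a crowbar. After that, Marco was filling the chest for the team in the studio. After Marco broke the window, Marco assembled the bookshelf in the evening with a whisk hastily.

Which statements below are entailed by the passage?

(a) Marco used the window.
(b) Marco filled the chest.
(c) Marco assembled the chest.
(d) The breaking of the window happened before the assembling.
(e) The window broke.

(a) Not entailed — the window is the patient, not an instrument — Marco used a crowbar.
(b) Not entailed — 'was filling' is progressive on an accomplishment; it does not entail the completed 'filled'.
(c) Not entailed — Marco assembled the bookshelf, not the chest; the chest belongs to the filling event.
(d) Entailed — the narrative places the breaking before the assembling.
(e) Entailed — 'Marco broke the window' is causative; it entails the inchoative 'the window broke'.

(d), (e)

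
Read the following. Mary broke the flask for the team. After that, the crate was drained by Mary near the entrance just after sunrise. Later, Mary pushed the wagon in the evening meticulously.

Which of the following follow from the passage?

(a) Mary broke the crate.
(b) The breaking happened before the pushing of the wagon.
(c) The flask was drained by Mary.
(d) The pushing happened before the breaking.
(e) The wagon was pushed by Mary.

(b), (e)

(a) Not entailed — Mary broke the flask, not the crate; the crate belongs to the draining event.
(b) Entailed — the narrative places the breaking before the pushing.
(c) Not entailed — Mary drained the crate, not the flask; the flask belongs to the breaking event.
(d) Not entailed — the narrative places the breaking before the pushing, not after.
(e) Entailed — this follows by dropping conjuncts from the pushing event's description.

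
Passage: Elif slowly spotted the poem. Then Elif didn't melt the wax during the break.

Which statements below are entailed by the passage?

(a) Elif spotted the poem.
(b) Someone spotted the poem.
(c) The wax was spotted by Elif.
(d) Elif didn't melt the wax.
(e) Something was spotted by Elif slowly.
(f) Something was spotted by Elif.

(a), (b), (e), (f)

(a) Entailed — the original entails any weakening of itself; this just drops 'slowly'.
(b) Entailed — this follows by dropping conjuncts from the spotting event's description.
(c) Not entailed — Elif spotted the poem, not the wax; the wax belongs to the melting event.
(d) Not entailed — dropping 'during the break' under negation is not valid — the original leaves open that Elif melted the wax some other way.
(e) Entailed — generalizing the patient leaves a sub-description the original still satisfies.
(f) Entailed — dropping 'slowly' and generalizing the patient leaves a sub-description the original still satisfies.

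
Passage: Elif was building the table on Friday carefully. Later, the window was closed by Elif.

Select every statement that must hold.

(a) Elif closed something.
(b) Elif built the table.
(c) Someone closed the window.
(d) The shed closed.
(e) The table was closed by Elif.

(a), (c)

(a) Entailed — generalizing the patient leaves a sub-description the original still satisfies.
(b) Not entailed — 'was building' is progressive on an accomplishment; it does not entail the completed 'built'.
(c) Entailed — generalizing the agent leaves a sub-description the original still satisfies.
(d) Not entailed — the window is what closed, not the shed.
(e) Not entailed — Elif closed the window, not the table; the table belongs to the building event.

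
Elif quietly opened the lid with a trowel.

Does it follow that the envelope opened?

no

Nothing is said about any envelope; only the lid is affected.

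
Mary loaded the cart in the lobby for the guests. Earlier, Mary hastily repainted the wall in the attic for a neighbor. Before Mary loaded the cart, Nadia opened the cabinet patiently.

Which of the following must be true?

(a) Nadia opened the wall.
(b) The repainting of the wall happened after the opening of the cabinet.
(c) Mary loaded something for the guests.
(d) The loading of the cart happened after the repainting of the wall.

(c), (d)

(a) Not entailed — Nadia opened the cabinet, not the wall; the wall belongs to the repainting event.
(b) Not entailed — the narrative doesn't order the opening relative to the repainting.
(c) Entailed — every conjunct here is already in the original loading event.
(d) Entailed — the narrative places the repainting before the loading.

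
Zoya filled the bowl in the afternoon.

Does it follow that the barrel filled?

Nothing is said about any barrel; only the bowl is affected.

no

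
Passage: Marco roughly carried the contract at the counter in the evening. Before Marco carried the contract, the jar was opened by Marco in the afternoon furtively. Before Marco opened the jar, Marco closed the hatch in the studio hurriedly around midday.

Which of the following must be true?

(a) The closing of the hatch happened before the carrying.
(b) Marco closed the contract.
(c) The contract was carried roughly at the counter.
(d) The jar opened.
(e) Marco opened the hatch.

(a) Entailed — the narrative places the closing before the carrying.
(b) Not entailed — Marco closed the hatch, not the contract; the contract belongs to the carrying event.
(c) Entailed — every conjunct here is already in the original carrying event.
(d) Entailed — 'Marco opened the jar' is causative; it entails the inchoative 'the jar opened'.
(e) Not entailed — Marco opened the jar, not the hatch; the hatch belongs to the closing event.

(a), (c), (d)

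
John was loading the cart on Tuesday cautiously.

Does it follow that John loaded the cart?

'was loading' is progressive; for an accomplishment like 'load the cart', it doesn't entail completion.

no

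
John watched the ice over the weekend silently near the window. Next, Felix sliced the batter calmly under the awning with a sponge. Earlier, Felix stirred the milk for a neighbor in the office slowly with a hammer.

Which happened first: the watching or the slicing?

The connectives place the watching before the slicing.

the watching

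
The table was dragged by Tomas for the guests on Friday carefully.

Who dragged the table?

'Tomas' marks the agent of the dragging event.

Tomas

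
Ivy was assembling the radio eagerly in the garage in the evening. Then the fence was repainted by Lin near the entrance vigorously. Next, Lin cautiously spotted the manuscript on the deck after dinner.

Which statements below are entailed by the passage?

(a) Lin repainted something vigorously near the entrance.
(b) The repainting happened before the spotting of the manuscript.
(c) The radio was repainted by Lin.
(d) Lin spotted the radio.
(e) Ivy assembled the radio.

(a), (b)

(a) Entailed — this follows by dropping conjuncts from the repainting event's description.
(b) Entailed — the narrative places the repainting before the spotting.
(c) Not entailed — Lin repainted the fence, not the radio; the radio belongs to the assembling event.
(d) Not entailed — Lin spotted the manuscript, not the radio; the radio belongs to the assembling event.
(e) Not entailed — 'was assembling' is progressive on an accomplishment; it does not entail the completed 'assembled'.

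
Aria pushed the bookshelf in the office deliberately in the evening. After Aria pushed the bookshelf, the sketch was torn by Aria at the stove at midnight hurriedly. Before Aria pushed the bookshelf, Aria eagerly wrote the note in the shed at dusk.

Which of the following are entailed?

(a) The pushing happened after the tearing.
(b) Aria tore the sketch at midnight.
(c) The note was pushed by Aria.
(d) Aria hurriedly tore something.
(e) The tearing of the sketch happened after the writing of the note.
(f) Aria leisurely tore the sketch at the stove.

(a) Not entailed — the narrative places the pushing before the tearing, not after.
(b) Entailed — the original entails any weakening of itself; this just drops 'hurriedly', 'at the stove'.
(c) Not entailed — Aria pushed the bookshelf, not the note; the note belongs to the writing event.
(d) Entailed — dropping 'at the stove', 'at midnight' and generalizing the patient leaves a sub-description the original still satisfies.
(e) Entailed — the narrative places the writing before the tearing.
(f) Not entailed — 'leisurely' adds a manner not in (and inconsistent with) the original.

(b), (d), (e)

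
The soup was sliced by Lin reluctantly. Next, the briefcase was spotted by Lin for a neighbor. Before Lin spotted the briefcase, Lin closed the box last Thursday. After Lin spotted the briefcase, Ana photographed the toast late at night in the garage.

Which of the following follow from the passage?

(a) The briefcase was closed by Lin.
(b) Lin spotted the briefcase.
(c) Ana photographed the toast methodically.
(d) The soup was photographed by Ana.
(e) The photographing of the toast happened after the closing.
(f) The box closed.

(b), (e), (f)

(a) Not entailed — Lin closed the box, not the briefcase; the briefcase belongs to the spotting event.
(b) Entailed — the original entails any weakening of itself; this just drops 'for a neighbor'.
(c) Not entailed — 'methodically' adds information not in the original event.
(d) Not entailed — Ana photographed the toast, not the soup; the soup belongs to the slicing event.
(e) Entailed — the narrative places the closing before the photographing.
(f) Entailed — 'Lin closed the box' is causative; it entails the inchoative 'the box closed'.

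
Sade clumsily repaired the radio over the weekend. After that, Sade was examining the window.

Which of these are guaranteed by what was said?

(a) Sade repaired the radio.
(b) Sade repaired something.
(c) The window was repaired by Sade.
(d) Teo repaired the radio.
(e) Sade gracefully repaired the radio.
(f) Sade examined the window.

(a) Entailed — this follows by dropping conjuncts from the repairing event's description.
(b) Entailed — the original entails any weakening of itself; this just drops 'clumsily', 'over the weekend' and generalizes the patient.
(c) Not entailed — Sade repaired the radio, not the window; the window belongs to the examining event.
(d) Not entailed — the passage has Sade repairing the radio, not Teo.
(e) Not entailed — 'gracefully' adds a manner not in (and inconsistent with) the original.
(f) Entailed — 'examine' is an activity; 'was examining' entails that some examining happened, so 'examined' holds.

(a), (b), (f)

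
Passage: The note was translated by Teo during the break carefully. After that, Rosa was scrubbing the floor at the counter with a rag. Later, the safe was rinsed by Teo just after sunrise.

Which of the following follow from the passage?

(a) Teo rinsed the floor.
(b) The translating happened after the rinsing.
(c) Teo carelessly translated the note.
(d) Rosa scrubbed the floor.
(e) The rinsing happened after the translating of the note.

(d), (e)

(a) Not entailed — Teo rinsed the safe, not the floor; the floor belongs to the scrubbing event.
(b) Not entailed — the narrative places the translating before the rinsing, not after.
(c) Not entailed — 'carelessly' adds a manner not in (and inconsistent with) the original.
(d) Entailed — 'scrub' is an activity; 'was scrubbing' entails that some scrubbing happened, so 'scrubbed' holds.
(e) Entailed — the narrative places the translating before the rinsing.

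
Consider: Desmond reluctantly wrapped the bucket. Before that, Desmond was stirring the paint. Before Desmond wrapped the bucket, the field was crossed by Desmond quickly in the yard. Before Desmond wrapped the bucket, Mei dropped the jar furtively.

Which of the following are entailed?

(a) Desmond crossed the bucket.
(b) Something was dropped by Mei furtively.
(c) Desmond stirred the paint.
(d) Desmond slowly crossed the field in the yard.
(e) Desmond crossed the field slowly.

(b), (c)

(a) Not entailed — Desmond crossed the field, not the bucket; the bucket belongs to the wrapping event.
(b) Entailed — generalizing the patient leaves a sub-description the original still satisfies.
(c) Entailed — 'stir' is an activity; 'was stirring' entails that some stirring happened, so 'stirred' holds.
(d) Not entailed — 'slowly' adds a manner not in (and inconsistent with) the original.
(e) Not entailed — 'slowly' adds a manner not in (and inconsistent with) the original.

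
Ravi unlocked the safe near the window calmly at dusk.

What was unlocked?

the safe

'the safe' marks the patient of the unlocking event.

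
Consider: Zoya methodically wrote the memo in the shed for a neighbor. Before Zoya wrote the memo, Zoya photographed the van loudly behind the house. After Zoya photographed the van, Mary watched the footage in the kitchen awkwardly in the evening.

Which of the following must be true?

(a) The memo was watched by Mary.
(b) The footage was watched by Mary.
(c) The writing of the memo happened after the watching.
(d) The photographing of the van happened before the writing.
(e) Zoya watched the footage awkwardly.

(a) Not entailed — Mary watched the footage, not the memo; the memo belongs to the writing event.
(b) Entailed — dropping 'in the evening', 'awkwardly', 'in the kitchen' leaves a sub-description the original still satisfies.
(c) Not entailed — the narrative doesn't order the watching relative to the writing.
(d) Entailed — the narrative places the photographing before the writing.
(e) Not entailed — the passage has Mary watching the footage, not Zoya.

(b), (d)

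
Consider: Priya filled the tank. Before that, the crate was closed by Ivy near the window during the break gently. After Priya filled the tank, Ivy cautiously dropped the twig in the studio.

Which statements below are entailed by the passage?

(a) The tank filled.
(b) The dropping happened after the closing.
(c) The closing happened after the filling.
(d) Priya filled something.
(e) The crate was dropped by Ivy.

(a), (b), (d)

(a) Entailed — 'Priya filled the tank' is causative; it entails the inchoative 'the tank filled'.
(b) Entailed — the narrative places the closing before the dropping.
(c) Not entailed — the narrative places the closing before the filling, not after.
(d) Entailed — generalizing the patient leaves a sub-description the original still satisfies.
(e) Not entailed — Ivy dropped the twig, not the crate; the crate belongs to the closing event.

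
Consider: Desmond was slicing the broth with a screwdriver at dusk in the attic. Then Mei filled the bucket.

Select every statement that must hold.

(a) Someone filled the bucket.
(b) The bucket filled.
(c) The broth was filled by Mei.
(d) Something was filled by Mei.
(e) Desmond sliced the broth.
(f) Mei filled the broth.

(a) Entailed — every conjunct here is already in the original filling event.
(b) Entailed — 'Mei filled the bucket' is causative; it entails the inchoative 'the bucket filled'.
(c) Not entailed — Mei filled the bucket, not the broth; the broth belongs to the slicing event.
(d) Entailed — this follows by dropping conjuncts from the filling event's description.
(e) Not entailed — 'was slicing' is progressive on an accomplishment; it does not entail the completed 'sliced'.
(f) Not entailed — Mei filled the bucket, not the broth; the broth belongs to the slicing event.

(a), (b), (d)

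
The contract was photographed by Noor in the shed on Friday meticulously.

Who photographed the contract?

'Noor' marks the agent of the photographing event.

Noor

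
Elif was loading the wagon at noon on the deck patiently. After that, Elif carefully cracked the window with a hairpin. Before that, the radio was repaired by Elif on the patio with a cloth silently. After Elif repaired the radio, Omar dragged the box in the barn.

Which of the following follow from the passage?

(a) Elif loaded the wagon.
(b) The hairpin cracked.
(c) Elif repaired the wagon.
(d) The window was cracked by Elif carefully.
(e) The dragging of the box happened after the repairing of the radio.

(d), (e)

(a) Not entailed — 'was loading' is progressive on an accomplishment; it does not entail the completed 'loaded'.
(b) Not entailed — the window is what cracked, not the hairpin.
(c) Not entailed — Elif repaired the radio, not the wagon; the wagon belongs to the loading event.
(d) Entailed — the original entails any weakening of itself; this just drops 'with a hairpin'.
(e) Entailed — the narrative places the repairing before the dragging.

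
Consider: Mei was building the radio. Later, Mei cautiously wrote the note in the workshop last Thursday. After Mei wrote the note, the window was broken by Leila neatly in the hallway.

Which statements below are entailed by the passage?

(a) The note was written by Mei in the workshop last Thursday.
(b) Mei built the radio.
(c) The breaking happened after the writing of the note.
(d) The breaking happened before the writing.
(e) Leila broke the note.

(a), (c)

(a) Entailed — the original entails any weakening of itself; this just drops 'cautiously'.
(b) Not entailed — 'was building' is progressive on an accomplishment; it does not entail the completed 'built'.
(c) Entailed — the narrative places the writing before the breaking.
(d) Not entailed — the narrative places the writing before the breaking, not after.
(e) Not entailed — Leila broke the window, not the note; the note belongs to the writing event.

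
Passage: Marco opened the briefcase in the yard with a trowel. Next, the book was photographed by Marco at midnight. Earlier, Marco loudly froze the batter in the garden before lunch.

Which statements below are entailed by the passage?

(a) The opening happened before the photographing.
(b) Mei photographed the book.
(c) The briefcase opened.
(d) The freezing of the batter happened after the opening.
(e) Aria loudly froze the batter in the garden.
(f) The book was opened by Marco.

(a) Entailed — the narrative places the opening before the photographing.
(b) Not entailed — the passage has Marco photographing the book, not Mei.
(c) Entailed — 'Marco opened the briefcase' is causative; it entails the inchoative 'the briefcase opened'.
(d) Not entailed — the narrative doesn't order the opening relative to the freezing.
(e) Not entailed — the passage has Marco freezing the batter, not Aria.
(f) Not entailed — Marco opened the briefcase, not the book; the book belongs to the photographing event.

(a), (c)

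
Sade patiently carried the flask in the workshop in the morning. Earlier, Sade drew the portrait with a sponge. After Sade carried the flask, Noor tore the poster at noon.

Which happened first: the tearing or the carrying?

The connectives place the carrying before the tearing.

the carrying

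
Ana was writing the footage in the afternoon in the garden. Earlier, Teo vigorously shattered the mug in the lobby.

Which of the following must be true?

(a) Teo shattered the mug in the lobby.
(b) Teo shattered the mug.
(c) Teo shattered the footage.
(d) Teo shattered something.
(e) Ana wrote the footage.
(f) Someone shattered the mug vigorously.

(a) Entailed — the original entails any weakening of itself; this just drops 'vigorously'.
(b) Entailed — this follows by dropping conjuncts from the shattering event's description.
(c) Not entailed — Teo shattered the mug, not the footage; the footage belongs to the writing event.
(d) Entailed — this follows by dropping conjuncts from the shattering event's description.
(e) Not entailed — 'was writing' is progressive on an accomplishment; it does not entail the completed 'wrote'.
(f) Entailed — the original entails any weakening of itself; this just drops 'in the lobby' and generalizes the agent.

(a), (b), (d), (f)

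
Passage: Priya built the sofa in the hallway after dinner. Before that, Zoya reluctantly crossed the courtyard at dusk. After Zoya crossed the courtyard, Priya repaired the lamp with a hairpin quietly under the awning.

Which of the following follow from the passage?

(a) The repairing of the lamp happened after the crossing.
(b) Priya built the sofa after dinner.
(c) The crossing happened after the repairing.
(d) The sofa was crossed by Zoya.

(a) Entailed — the narrative places the crossing before the repairing.
(b) Entailed — dropping 'in the hallway' leaves a sub-description the original still satisfies.
(c) Not entailed — the narrative places the crossing before the repairing, not after.
(d) Not entailed — Zoya crossed the courtyard, not the sofa; the sofa belongs to the building event.

(a), (b)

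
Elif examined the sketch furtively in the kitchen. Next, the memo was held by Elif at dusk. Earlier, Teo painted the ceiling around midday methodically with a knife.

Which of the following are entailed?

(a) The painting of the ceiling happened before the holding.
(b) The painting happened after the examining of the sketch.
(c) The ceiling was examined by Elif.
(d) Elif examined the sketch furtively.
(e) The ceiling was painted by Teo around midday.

(a) Entailed — the narrative places the painting before the holding.
(b) Not entailed — the narrative doesn't order the examining relative to the painting.
(c) Not entailed — Elif examined the sketch, not the ceiling; the ceiling belongs to the painting event.
(d) Entailed — every conjunct here is already in the original examining event.
(e) Entailed — dropping 'methodically', 'with a knife' leaves a sub-description the original still satisfies.

(a), (d), (e)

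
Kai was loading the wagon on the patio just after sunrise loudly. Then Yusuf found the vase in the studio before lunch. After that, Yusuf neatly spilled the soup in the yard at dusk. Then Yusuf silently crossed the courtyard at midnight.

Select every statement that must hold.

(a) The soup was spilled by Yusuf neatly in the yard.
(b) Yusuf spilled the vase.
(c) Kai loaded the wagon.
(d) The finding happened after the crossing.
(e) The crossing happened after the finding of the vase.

(a), (e)

(a) Entailed — every conjunct here is already in the original spilling event.
(b) Not entailed — Yusuf spilled the soup, not the vase; the vase belongs to the finding event.
(c) Not entailed — 'was loading' is progressive on an accomplishment; it does not entail the completed 'loaded'.
(d) Not entailed — the narrative places the finding before the crossing, not after.
(e) Entailed — the narrative places the finding before the crossing.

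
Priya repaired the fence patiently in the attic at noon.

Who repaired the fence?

Priya

'Priya' marks the agent of the repairing event.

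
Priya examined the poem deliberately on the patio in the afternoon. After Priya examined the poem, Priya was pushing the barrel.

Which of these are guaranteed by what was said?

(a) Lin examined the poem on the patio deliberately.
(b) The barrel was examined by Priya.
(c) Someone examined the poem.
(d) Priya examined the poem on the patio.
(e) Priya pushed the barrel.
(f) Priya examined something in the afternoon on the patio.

(c), (d), (e), (f)

(a) Not entailed — the passage has Priya examining the poem, not Lin.
(b) Not entailed — Priya examined the poem, not the barrel; the barrel belongs to the pushing event.
(c) Entailed — the original entails any weakening of itself; this just drops 'in the afternoon', 'on the patio', 'deliberately' and generalizes the agent.
(d) Entailed — the original entails any weakening of itself; this just drops 'in the afternoon', 'deliberately'.
(e) Entailed — 'push' is an activity; 'was pushing' entails that some pushing happened, so 'pushed' holds.
(f) Entailed — dropping 'deliberately' and generalizing the patient leaves a sub-description the original still satisfies.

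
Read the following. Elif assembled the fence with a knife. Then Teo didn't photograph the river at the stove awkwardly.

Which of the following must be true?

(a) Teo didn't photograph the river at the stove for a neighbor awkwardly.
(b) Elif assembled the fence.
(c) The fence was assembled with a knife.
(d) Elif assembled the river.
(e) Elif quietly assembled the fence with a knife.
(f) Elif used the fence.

(a), (b), (c)

(a) Entailed — under negation, adding a further restriction is entailed: if no such photographing event occurred, none occurred for a neighbor either.
(b) Entailed — dropping 'with a knife' leaves a sub-description the original still satisfies.
(c) Entailed — generalizing the agent leaves a sub-description the original still satisfies.
(d) Not entailed — Elif assembled the fence, not the river; the river belongs to the photographing event.
(e) Not entailed — 'quietly' adds information not in the original event.
(f) Not entailed — the fence is the patient, not an instrument — Elif used a knife.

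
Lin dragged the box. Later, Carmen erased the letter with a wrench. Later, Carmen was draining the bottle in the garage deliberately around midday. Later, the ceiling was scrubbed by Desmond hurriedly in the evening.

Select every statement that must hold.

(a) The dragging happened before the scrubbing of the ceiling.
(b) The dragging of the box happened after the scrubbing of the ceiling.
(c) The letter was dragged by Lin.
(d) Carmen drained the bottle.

(a) Entailed — the narrative places the dragging before the scrubbing.
(b) Not entailed — the narrative places the dragging before the scrubbing, not after.
(c) Not entailed — Lin dragged the box, not the letter; the letter belongs to the erasing event.
(d) Not entailed — 'was draining' is progressive on an accomplishment; it does not entail the completed 'drained'.

(a)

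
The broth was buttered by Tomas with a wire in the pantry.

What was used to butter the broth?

'with a wire' marks the instrument of the buttering event.

a wire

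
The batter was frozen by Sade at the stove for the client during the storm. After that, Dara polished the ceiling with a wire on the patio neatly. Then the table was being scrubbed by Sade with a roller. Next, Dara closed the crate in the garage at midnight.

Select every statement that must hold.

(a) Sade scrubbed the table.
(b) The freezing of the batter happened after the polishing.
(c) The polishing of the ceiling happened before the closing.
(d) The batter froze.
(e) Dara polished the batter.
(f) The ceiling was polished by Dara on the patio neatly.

(a) Entailed — 'scrub' is an activity; 'was scrubbing' entails that some scrubbing happened, so 'scrubbed' holds.
(b) Not entailed — the narrative places the freezing before the polishing, not after.
(c) Entailed — the narrative places the polishing before the closing.
(d) Entailed — 'Sade froze the batter' is causative; it entails the inchoative 'the batter froze'.
(e) Not entailed — Dara polished the ceiling, not the batter; the batter belongs to the freezing event.
(f) Entailed — the original entails any weakening of itself; this just drops 'with a wire'.

(a), (c), (d), (f)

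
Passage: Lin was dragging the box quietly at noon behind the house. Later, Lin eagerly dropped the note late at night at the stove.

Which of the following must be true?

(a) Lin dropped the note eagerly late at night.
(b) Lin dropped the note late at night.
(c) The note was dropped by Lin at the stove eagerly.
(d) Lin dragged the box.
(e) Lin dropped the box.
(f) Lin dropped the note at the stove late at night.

(a), (b), (c), (d), (f)

(a) Entailed — this follows by dropping conjuncts from the dropping event's description.
(b) Entailed — every conjunct here is already in the original dropping event.
(c) Entailed — every conjunct here is already in the original dropping event.
(d) Entailed — 'drag' is an activity; 'was dragging' entails that some dragging happened, so 'dragged' holds.
(e) Not entailed — Lin dropped the note, not the box; the box belongs to the dragging event.
(f) Entailed — this follows by dropping conjuncts from the dropping event's description.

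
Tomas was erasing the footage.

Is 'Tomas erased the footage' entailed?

'was erasing' is progressive; for an accomplishment like 'erase the footage', it doesn't entail completion.

no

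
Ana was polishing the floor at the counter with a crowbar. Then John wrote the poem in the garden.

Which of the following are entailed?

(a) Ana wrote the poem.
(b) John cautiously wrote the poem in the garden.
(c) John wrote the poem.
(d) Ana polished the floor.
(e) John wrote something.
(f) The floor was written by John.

(a) Not entailed — the passage has John writing the poem, not Ana.
(b) Not entailed — 'cautiously' adds information not in the original event.
(c) Entailed — the original entails any weakening of itself; this just drops 'in the garden'.
(d) Entailed — 'polish' is an activity; 'was polishing' entails that some polishing happened, so 'polished' holds.
(e) Entailed — this follows by dropping conjuncts from the writing event's description.
(f) Not entailed — John wrote the poem, not the floor; the floor belongs to the polishing event.

(c), (d), (e)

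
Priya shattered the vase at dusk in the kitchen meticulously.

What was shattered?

the vase

'the vase' marks the patient of the shattering event.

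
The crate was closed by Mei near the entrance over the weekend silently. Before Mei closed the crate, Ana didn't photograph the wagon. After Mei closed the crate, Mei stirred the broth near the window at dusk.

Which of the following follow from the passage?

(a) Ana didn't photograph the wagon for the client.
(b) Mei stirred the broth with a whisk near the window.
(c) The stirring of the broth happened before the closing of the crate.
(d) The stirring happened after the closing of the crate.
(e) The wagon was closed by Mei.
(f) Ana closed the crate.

(a), (d)

(a) Entailed — under negation, adding a further restriction is entailed: if no such photographing event occurred, none occurred for the client either.
(b) Not entailed — 'with a whisk' adds information not in the original event.
(c) Not entailed — the narrative places the closing before the stirring, not after.
(d) Entailed — the narrative places the closing before the stirring.
(e) Not entailed — Mei closed the crate, not the wagon; the wagon belongs to the photographing event.
(f) Not entailed — the passage has Mei closing the crate, not Ana.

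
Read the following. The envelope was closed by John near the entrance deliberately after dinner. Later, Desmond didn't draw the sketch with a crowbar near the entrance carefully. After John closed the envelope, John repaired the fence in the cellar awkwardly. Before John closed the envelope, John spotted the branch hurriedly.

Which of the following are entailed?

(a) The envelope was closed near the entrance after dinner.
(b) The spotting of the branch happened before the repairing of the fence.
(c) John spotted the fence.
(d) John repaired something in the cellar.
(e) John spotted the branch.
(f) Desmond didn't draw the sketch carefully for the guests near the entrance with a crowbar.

(a), (b), (d), (e), (f)

(a) Entailed — every conjunct here is already in the original closing event.
(b) Entailed — the narrative places the spotting before the repairing.
(c) Not entailed — John spotted the branch, not the fence; the fence belongs to the repairing event.
(d) Entailed — this follows by dropping conjuncts from the repairing event's description.
(e) Entailed — every conjunct here is already in the original spotting event.
(f) Entailed — under negation, adding a further restriction is entailed: if no such drawing event occurred, none occurred for the guests either.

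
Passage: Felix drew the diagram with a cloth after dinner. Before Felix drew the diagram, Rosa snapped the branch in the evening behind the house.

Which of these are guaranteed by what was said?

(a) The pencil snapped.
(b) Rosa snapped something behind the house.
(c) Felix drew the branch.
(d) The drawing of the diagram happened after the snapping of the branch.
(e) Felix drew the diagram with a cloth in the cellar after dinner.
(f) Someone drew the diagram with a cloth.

(b), (d), (f)

(a) Not entailed — the branch is what snapped, not the pencil.
(b) Entailed — dropping 'in the evening' and generalizing the patient leaves a sub-description the original still satisfies.
(c) Not entailed — Felix drew the diagram, not the branch; the branch belongs to the snapping event.
(d) Entailed — the narrative places the snapping before the drawing.
(e) Not entailed — 'in the cellar' adds information not in the original event.
(f) Entailed — every conjunct here is already in the original drawing event.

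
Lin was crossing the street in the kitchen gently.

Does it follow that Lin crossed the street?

no

'was crossing' is progressive; for an accomplishment like 'cross the street', it doesn't entail completion.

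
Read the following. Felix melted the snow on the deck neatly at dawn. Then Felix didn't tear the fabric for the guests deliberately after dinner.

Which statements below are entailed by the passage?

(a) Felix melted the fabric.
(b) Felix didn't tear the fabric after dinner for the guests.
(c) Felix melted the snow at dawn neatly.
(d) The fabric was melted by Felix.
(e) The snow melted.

(c), (e)

(a) Not entailed — Felix melted the snow, not the fabric; the fabric belongs to the tearing event.
(b) Not entailed — dropping 'deliberately' under negation is not valid — the original leaves open that Felix tore the fabric some other way.
(c) Entailed — every conjunct here is already in the original melting event.
(d) Not entailed — Felix melted the snow, not the fabric; the fabric belongs to the tearing event.
(e) Entailed — 'Felix melted the snow' is causative; it entails the inchoative 'the snow melted'.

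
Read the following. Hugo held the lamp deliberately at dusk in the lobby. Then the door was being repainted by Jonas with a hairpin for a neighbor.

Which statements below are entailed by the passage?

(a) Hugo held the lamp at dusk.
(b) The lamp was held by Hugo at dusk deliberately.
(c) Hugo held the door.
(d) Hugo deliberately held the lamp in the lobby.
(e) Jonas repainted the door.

(a), (b), (d)

(a) Entailed — dropping 'in the lobby', 'deliberately' leaves a sub-description the original still satisfies.
(b) Entailed — this follows by dropping conjuncts from the holding event's description.
(c) Not entailed — Hugo held the lamp, not the door; the door belongs to the repainting event.
(d) Entailed — this follows by dropping conjuncts from the holding event's description.
(e) Not entailed — 'was repainting' is progressive on an accomplishment; it does not entail the completed 'repainted'.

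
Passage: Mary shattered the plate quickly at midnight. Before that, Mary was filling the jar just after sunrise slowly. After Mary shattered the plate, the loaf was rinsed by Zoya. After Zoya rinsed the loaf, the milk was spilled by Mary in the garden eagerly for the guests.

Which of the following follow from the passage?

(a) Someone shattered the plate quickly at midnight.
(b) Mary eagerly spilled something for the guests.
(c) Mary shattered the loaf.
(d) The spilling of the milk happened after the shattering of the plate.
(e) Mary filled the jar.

(a), (b), (d)

(a) Entailed — generalizing the agent leaves a sub-description the original still satisfies.
(b) Entailed — the original entails any weakening of itself; this just drops 'in the garden' and generalizes the patient.
(c) Not entailed — Mary shattered the plate, not the loaf; the loaf belongs to the rinsing event.
(d) Entailed — the narrative places the shattering before the spilling.
(e) Not entailed — 'was filling' is progressive on an accomplishment; it does not entail the completed 'filled'.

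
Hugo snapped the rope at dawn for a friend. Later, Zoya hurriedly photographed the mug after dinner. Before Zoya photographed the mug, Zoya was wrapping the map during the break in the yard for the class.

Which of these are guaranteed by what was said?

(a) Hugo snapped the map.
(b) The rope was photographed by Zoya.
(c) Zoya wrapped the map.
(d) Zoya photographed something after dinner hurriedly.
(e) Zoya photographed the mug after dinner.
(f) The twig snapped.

(d), (e)

(a) Not entailed — Hugo snapped the rope, not the map; the map belongs to the wrapping event.
(b) Not entailed — Zoya photographed the mug, not the rope; the rope belongs to the snapping event.
(c) Not entailed — 'was wrapping' is progressive on an accomplishment; it does not entail the completed 'wrapped'.
(d) Entailed — this follows by dropping conjuncts from the photographing event's description.
(e) Entailed — this follows by dropping conjuncts from the photographing event's description.
(f) Not entailed — the rope is what snapped, not the twig.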